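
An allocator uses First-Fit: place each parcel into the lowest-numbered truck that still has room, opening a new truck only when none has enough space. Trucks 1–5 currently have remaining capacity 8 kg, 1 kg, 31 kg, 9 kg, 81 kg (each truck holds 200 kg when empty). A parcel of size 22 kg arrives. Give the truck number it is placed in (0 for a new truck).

3

Trucks with room: truck 3 (31 kg), truck 5 (81 kg).
The first with room is truck 3.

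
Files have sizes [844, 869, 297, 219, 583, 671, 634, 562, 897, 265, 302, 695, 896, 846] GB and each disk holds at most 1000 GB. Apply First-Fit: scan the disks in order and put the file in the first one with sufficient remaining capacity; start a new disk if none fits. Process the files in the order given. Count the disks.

disk 1: place 844 GB, 156 GB left
disk 2: place 869 GB, 131 GB left
disk 3: place 297 GB, 703 GB left
disk 3: place 219 GB, 484 GB left
disk 4: place 583 GB, 417 GB left
disk 5: place 671 GB, 329 GB left
disk 6: place 634 GB, 366 GB left
disk 7: place 562 GB, 438 GB left
disk 8: place 897 GB, 103 GB left
disk 3: place 265 GB, 219 GB left
disk 4: place 302 GB, 115 GB left
disk 9: place 695 GB, 305 GB left
disk 10: place 896 GB, 104 GB left
disk 11: place 846 GB, 154 GB left

11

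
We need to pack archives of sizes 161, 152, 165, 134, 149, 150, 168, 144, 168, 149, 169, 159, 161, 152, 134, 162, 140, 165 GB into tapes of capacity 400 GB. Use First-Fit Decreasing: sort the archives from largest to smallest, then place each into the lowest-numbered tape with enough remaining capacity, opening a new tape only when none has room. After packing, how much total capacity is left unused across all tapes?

818

Sorted descending: 169, 168, 168, 165, 165, 162, 161, 161, 159, 152, 152, 150, 149, 149, 144, 140, 134, 134.
Put 169 GB in tape 1; 231 GB remain.
Put 168 GB in tape 1; 63 GB remain.
Put 168 GB in tape 2; 232 GB remain.
Put 165 GB in tape 2; 67 GB remain.
Put 165 GB in tape 3; 235 GB remain.
Put 162 GB in tape 3; 73 GB remain.
Put 161 GB in tape 4; 239 GB remain.
Put 161 GB in tape 4; 78 GB remain.
Put 159 GB in tape 5; 241 GB remain.
Put 152 GB in tape 5; 89 GB remain.
Put 152 GB in tape 6; 248 GB remain.
Put 150 GB in tape 6; 98 GB remain.
Put 149 GB in tape 7; 251 GB remain.
Put 149 GB in tape 7; 102 GB remain.
Put 144 GB in tape 8; 256 GB remain.
Put 140 GB in tape 8; 116 GB remain.
Put 134 GB in tape 9; 266 GB remain.
Put 134 GB in tape 9; 132 GB remain.
9 tapes × 400 GB = 3600 GB; used 2782 GB; unused 818 GB.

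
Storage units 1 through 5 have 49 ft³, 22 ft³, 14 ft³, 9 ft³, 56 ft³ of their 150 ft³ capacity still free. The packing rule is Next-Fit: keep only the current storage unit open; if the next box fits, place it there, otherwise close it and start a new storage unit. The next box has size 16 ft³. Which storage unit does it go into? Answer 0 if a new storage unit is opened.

Next-Fit only looks at storage unit 5, which has 56 ft³ free.
16 ft³ fits there.

5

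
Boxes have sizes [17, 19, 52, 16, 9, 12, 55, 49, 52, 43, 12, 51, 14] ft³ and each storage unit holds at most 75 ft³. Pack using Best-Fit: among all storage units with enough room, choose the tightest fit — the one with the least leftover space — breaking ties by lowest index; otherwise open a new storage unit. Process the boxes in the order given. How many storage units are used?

7

17 ft³ → storage unit 1 (remaining 58 ft³)
19 ft³ → storage unit 1 (remaining 39 ft³)
52 ft³ → storage unit 2 (remaining 23 ft³)
16 ft³ → storage unit 2 (remaining 7 ft³)
9 ft³ → storage unit 1 (remaining 30 ft³)
12 ft³ → storage unit 1 (remaining 18 ft³)
55 ft³ → storage unit 3 (remaining 20 ft³)
49 ft³ → storage unit 4 (remaining 26 ft³)
52 ft³ → storage unit 5 (remaining 23 ft³)
43 ft³ → storage unit 6 (remaining 32 ft³)
12 ft³ → storage unit 1 (remaining 6 ft³)
51 ft³ → storage unit 7 (remaining 24 ft³)
14 ft³ → storage unit 3 (remaining 6 ft³)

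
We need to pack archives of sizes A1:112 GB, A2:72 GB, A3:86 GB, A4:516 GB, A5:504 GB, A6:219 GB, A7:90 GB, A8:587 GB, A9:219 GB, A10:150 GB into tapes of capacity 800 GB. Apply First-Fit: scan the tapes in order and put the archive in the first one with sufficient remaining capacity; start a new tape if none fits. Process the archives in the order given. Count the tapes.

4

Put A1 (112 GB) in tape 1; 688 GB remain.
Put A2 (72 GB) in tape 1; 616 GB remain.
Put A3 (86 GB) in tape 1; 530 GB remain.
Put A4 (516 GB) in tape 1; 14 GB remain.
Put A5 (504 GB) in tape 2; 296 GB remain.
Put A6 (219 GB) in tape 2; 77 GB remain.
Put A7 (90 GB) in tape 3; 710 GB remain.
Put A8 (587 GB) in tape 3; 123 GB remain.
Put A9 (219 GB) in tape 4; 581 GB remain.
Put A10 (150 GB) in tape 4; 431 GB remain.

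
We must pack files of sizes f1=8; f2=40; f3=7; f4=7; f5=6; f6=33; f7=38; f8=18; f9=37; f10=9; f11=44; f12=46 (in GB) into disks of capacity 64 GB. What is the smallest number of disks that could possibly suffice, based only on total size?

5

Total size = 8 + 40 + 7 + 7 + 6 + 33 + 38 + 18 + 37 + 9 + 44 + 46 = 293 GB.
⌈293 / 64⌉ = 5.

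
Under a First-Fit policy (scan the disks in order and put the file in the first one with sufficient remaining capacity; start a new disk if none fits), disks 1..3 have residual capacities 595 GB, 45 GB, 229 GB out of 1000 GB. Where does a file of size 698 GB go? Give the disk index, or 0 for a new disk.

No disk has ≥ 698 GB free, so a new disk is opened.

0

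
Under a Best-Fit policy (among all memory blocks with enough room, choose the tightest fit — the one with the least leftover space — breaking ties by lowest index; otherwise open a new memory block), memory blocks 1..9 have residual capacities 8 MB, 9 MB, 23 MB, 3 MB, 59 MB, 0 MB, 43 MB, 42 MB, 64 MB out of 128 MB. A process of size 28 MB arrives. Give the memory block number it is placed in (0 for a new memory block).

8

Memory blocks with room: memory block 5 (59 MB), memory block 7 (43 MB), memory block 8 (42 MB), memory block 9 (64 MB).
Tightest fit is memory block 8 with 42 MB free.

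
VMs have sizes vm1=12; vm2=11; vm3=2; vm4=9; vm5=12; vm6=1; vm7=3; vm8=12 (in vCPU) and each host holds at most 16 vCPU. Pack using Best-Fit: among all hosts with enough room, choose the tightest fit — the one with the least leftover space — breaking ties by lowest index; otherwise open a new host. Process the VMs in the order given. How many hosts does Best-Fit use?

Put vm1 (12 vCPU) in host 1; 4 vCPU remain.
Put vm2 (11 vCPU) in host 2; 5 vCPU remain.
Put vm3 (2 vCPU) in host 1; 2 vCPU remain.
Put vm4 (9 vCPU) in host 3; 7 vCPU remain.
Put vm5 (12 vCPU) in host 4; 4 vCPU remain.
Put vm6 (1 vCPU) in host 1; 1 vCPU remain.
Put vm7 (3 vCPU) in host 4; 1 vCPU remain.
Put vm8 (12 vCPU) in host 5; 4 vCPU remain.
Final hosts: [12,2,1] [11] [9] [12,3] [12].

5 hosts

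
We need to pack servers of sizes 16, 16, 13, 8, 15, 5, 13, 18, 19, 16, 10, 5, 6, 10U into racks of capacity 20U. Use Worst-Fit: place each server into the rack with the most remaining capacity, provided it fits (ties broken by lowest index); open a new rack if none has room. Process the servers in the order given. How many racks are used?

rack 1: place 16U, 4U left
rack 2: place 16U, 4U left
rack 3: place 13U, 7U left
rack 4: place 8U, 12U left
rack 5: place 15U, 5U left
rack 4: place 5U, 7U left
rack 6: place 13U, 7U left
rack 7: place 18U, 2U left
rack 8: place 19U, 1U left
rack 9: place 16U, 4U left
rack 10: place 10U, 10U left
rack 10: place 5U, 5U left
rack 3: place 6U, 1U left
rack 11: place 10U, 10U left
Final racks: [16] [16] [13,6] [8,5] [15] [13] [18] [19] [16] [10,5] [10].

11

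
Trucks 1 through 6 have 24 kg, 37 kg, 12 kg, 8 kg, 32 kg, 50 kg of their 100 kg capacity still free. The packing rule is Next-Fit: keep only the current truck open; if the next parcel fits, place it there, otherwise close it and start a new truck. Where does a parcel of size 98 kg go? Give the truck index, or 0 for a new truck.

0

Next-Fit only looks at truck 6, which has 50 kg free.
98 kg does not fit, so a new truck is opened.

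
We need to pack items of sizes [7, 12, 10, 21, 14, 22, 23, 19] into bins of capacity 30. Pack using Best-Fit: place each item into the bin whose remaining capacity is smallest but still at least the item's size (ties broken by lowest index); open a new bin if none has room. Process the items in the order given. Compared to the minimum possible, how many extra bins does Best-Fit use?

1

Best-Fit: [7,12,10] [21] [14] [22] [23] [19] → 6 bins.
Total size 128; any packing needs at least ⌈128/30⌉ = 5 bins.
An optimal packing achieves that bound: [23,7] [22] [21] [19,10] [14,12] → 5 bins.
Excess: 6 − 5 = 1.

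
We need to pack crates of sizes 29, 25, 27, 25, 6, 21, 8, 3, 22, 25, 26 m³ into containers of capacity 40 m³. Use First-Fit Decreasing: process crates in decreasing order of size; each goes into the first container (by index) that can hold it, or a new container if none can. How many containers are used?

Sorted descending: 29, 27, 26, 25, 25, 25, 22, 21, 8, 6, 3.
container 1: place 29 m³, 11 m³ left
container 2: place 27 m³, 13 m³ left
container 3: place 26 m³, 14 m³ left
container 4: place 25 m³, 15 m³ left
container 5: place 25 m³, 15 m³ left
container 6: place 25 m³, 15 m³ left
container 7: place 22 m³, 18 m³ left
container 8: place 21 m³, 19 m³ left
container 1: place 8 m³, 3 m³ left
container 2: place 6 m³, 7 m³ left
container 1: place 3 m³, 0 m³ left
Final containers: [29,8,3] [27,6] [26] [25] [25] [25] [22] [21].

8 containers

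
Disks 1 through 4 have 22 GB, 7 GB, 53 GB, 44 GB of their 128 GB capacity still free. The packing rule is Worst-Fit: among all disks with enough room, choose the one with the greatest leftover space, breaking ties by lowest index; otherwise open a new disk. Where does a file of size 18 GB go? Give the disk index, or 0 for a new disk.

Disks with room: disk 1 (22 GB), disk 3 (53 GB), disk 4 (44 GB).
Most room is disk 3 with 53 GB free.

3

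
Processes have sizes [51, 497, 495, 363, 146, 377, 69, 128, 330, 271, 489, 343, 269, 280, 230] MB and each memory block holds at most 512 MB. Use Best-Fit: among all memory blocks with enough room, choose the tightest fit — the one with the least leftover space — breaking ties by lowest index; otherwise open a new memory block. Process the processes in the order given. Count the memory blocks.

memory block 1: place 51 MB, 461 MB left
memory block 2: place 497 MB, 15 MB left
memory block 3: place 495 MB, 17 MB left
memory block 1: place 363 MB, 98 MB left
memory block 4: place 146 MB, 366 MB left
memory block 5: place 377 MB, 135 MB left
memory block 1: place 69 MB, 29 MB left
memory block 5: place 128 MB, 7 MB left
memory block 4: place 330 MB, 36 MB left
memory block 6: place 271 MB, 241 MB left
memory block 7: place 489 MB, 23 MB left
memory block 8: place 343 MB, 169 MB left
memory block 9: place 269 MB, 243 MB left
memory block 10: place 280 MB, 232 MB left
memory block 10: place 230 MB, 2 MB left
Final memory blocks: [51,363,69] [497] [495] [146,330] [377,128] [271] [489] [343] [269] [280,230].

10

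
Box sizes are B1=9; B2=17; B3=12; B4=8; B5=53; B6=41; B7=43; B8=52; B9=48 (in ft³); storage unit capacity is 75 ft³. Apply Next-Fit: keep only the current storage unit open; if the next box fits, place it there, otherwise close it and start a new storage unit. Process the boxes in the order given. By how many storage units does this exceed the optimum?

1

Next-Fit: [9,17,12,8] [53] [41] [43] [52] [48] → 6 storage units.
5 boxes exceed 37.5 ft³ (half the capacity), and no two of those can share a storage unit, so at least 5 storage units are needed.
An optimal packing achieves that bound: [53,17] [52,12,9] [48,8] [43] [41] → 5 storage units.
Excess: 6 − 5 = 1.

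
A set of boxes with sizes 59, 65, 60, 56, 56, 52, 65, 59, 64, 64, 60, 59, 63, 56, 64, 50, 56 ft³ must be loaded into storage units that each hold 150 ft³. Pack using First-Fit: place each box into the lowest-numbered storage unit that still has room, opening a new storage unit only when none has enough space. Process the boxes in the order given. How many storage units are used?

Put 59 ft³ in storage unit 1; 91 ft³ remain.
Put 65 ft³ in storage unit 1; 26 ft³ remain.
Put 60 ft³ in storage unit 2; 90 ft³ remain.
Put 56 ft³ in storage unit 2; 34 ft³ remain.
Put 56 ft³ in storage unit 3; 94 ft³ remain.
Put 52 ft³ in storage unit 3; 42 ft³ remain.
Put 65 ft³ in storage unit 4; 85 ft³ remain.
Put 59 ft³ in storage unit 4; 26 ft³ remain.
Put 64 ft³ in storage unit 5; 86 ft³ remain.
Put 64 ft³ in storage unit 5; 22 ft³ remain.
Put 60 ft³ in storage unit 6; 90 ft³ remain.
Put 59 ft³ in storage unit 6; 31 ft³ remain.
Put 63 ft³ in storage unit 7; 87 ft³ remain.
Put 56 ft³ in storage unit 7; 31 ft³ remain.
Put 64 ft³ in storage unit 8; 86 ft³ remain.
Put 50 ft³ in storage unit 8; 36 ft³ remain.
Put 56 ft³ in storage unit 9; 94 ft³ remain.

9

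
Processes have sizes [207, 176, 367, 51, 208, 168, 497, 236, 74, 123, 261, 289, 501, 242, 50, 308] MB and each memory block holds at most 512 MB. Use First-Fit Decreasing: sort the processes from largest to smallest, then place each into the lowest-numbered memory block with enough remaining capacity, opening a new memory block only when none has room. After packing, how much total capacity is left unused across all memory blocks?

338

Sorted descending: 501, 497, 367, 308, 289, 261, 242, 236, 208, 207, 176, 168, 123, 74, 51, 50.
501 MB → memory block 1 (remaining 11 MB)
497 MB → memory block 2 (remaining 15 MB)
367 MB → memory block 3 (remaining 145 MB)
308 MB → memory block 4 (remaining 204 MB)
289 MB → memory block 5 (remaining 223 MB)
261 MB → memory block 6 (remaining 251 MB)
242 MB → memory block 6 (remaining 9 MB)
236 MB → memory block 7 (remaining 276 MB)
208 MB → memory block 5 (remaining 15 MB)
207 MB → memory block 7 (remaining 69 MB)
176 MB → memory block 4 (remaining 28 MB)
168 MB → memory block 8 (remaining 344 MB)
123 MB → memory block 3 (remaining 22 MB)
74 MB → memory block 8 (remaining 270 MB)
51 MB → memory block 7 (remaining 18 MB)
50 MB → memory block 8 (remaining 220 MB)
8 memory blocks × 512 MB = 4096 MB; used 3758 MB; unused 338 MB.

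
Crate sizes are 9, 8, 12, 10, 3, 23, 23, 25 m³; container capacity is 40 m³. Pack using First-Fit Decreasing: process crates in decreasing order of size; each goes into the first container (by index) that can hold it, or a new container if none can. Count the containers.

3

Sorted descending: 25, 23, 23, 12, 10, 9, 8, 3.
container 1: place 25 m³, 15 m³ left
container 2: place 23 m³, 17 m³ left
container 3: place 23 m³, 17 m³ left
container 1: place 12 m³, 3 m³ left
container 2: place 10 m³, 7 m³ left
container 3: place 9 m³, 8 m³ left
container 3: place 8 m³, 0 m³ left
container 1: place 3 m³, 0 m³ left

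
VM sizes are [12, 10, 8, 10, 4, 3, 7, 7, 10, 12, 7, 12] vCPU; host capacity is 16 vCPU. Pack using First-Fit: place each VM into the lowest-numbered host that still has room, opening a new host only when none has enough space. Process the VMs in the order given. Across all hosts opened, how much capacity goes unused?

host 1: place 12 vCPU, 4 vCPU left
host 2: place 10 vCPU, 6 vCPU left
host 3: place 8 vCPU, 8 vCPU left
host 4: place 10 vCPU, 6 vCPU left
host 1: place 4 vCPU, 0 vCPU left
host 2: place 3 vCPU, 3 vCPU left
host 3: place 7 vCPU, 1 vCPU left
host 5: place 7 vCPU, 9 vCPU left
host 6: place 10 vCPU, 6 vCPU left
host 7: place 12 vCPU, 4 vCPU left
host 5: place 7 vCPU, 2 vCPU left
host 8: place 12 vCPU, 4 vCPU left
8 hosts × 16 vCPU = 128 vCPU; used 102 vCPU; unused 26 vCPU.

26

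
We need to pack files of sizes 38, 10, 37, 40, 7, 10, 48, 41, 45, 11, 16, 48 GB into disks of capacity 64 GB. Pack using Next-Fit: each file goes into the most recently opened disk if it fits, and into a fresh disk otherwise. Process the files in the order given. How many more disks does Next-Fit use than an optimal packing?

0

Next-Fit: [38,10] [37] [40,7,10] [48] [41] [45,11] [16,48] → 7 disks.
7 files exceed 32 GB (half the capacity), and no two of those can share a disk, so at least 7 disks are needed.
So 7 is already optimal.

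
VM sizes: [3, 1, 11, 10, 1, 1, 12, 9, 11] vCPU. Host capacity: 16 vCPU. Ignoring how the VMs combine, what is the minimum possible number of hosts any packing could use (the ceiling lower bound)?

Total size = 3 + 1 + 11 + 10 + 1 + 1 + 12 + 9 + 11 = 59 vCPU.
⌈59 / 16⌉ = 4.

4 hosts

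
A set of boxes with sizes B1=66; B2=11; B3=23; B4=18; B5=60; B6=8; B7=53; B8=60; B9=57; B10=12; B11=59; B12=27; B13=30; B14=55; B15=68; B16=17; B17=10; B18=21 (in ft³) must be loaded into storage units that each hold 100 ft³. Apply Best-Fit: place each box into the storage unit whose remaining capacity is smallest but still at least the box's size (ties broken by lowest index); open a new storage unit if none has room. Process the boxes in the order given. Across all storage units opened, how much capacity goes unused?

storage unit 1: place B1 (66 ft³), 34 ft³ left
storage unit 1: place B2 (11 ft³), 23 ft³ left
storage unit 1: place B3 (23 ft³), 0 ft³ left
storage unit 2: place B4 (18 ft³), 82 ft³ left
storage unit 2: place B5 (60 ft³), 22 ft³ left
storage unit 2: place B6 (8 ft³), 14 ft³ left
storage unit 3: place B7 (53 ft³), 47 ft³ left
storage unit 4: place B8 (60 ft³), 40 ft³ left
storage unit 5: place B9 (57 ft³), 43 ft³ left
storage unit 2: place B10 (12 ft³), 2 ft³ left
storage unit 6: place B11 (59 ft³), 41 ft³ left
storage unit 4: place B12 (27 ft³), 13 ft³ left
storage unit 6: place B13 (30 ft³), 11 ft³ left
storage unit 7: place B14 (55 ft³), 45 ft³ left
storage unit 8: place B15 (68 ft³), 32 ft³ left
storage unit 8: place B16 (17 ft³), 15 ft³ left
storage unit 6: place B17 (10 ft³), 1 ft³ left
storage unit 5: place B18 (21 ft³), 22 ft³ left
8 storage units × 100 ft³ = 800 ft³; used 655 ft³; unused 145 ft³.

145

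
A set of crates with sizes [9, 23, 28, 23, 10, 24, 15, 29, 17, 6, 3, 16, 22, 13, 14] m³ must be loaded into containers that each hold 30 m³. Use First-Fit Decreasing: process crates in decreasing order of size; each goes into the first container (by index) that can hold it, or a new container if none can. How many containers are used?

10 containers

Sorted descending: 29, 28, 24, 23, 23, 22, 17, 16, 15, 14, 13, 10, 9, 6, 3.
29 m³ → container 1 (remaining 1 m³)
28 m³ → container 2 (remaining 2 m³)
24 m³ → container 3 (remaining 6 m³)
23 m³ → container 4 (remaining 7 m³)
23 m³ → container 5 (remaining 7 m³)
22 m³ → container 6 (remaining 8 m³)
17 m³ → container 7 (remaining 13 m³)
16 m³ → container 8 (remaining 14 m³)
15 m³ → container 9 (remaining 15 m³)
14 m³ → container 8 (remaining 0 m³)
13 m³ → container 7 (remaining 0 m³)
10 m³ → container 9 (remaining 5 m³)
9 m³ → container 10 (remaining 21 m³)
6 m³ → container 3 (remaining 0 m³)
3 m³ → container 4 (remaining 4 m³)
Final containers: [29] [28] [24,6] [23,3] [23] [22] [17,13] [16,14] [15,10] [9].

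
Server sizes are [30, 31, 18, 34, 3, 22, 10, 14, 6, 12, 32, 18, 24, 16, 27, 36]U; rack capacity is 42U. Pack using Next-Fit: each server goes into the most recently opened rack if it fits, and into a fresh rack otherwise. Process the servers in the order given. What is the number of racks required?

11 racks

30U → rack 1 (remaining 12U)
31U → rack 2 (remaining 11U)
18U → rack 3 (remaining 24U)
34U → rack 4 (remaining 8U)
3U → rack 4 (remaining 5U)
22U → rack 5 (remaining 20U)
10U → rack 5 (remaining 10U)
14U → rack 6 (remaining 28U)
6U → rack 6 (remaining 22U)
12U → rack 6 (remaining 10U)
32U → rack 7 (remaining 10U)
18U → rack 8 (remaining 24U)
24U → rack 8 (remaining 0U)
16U → rack 9 (remaining 26U)
27U → rack 10 (remaining 15U)
36U → rack 11 (remaining 6U)
Final racks: [30] [31] [18] [34,3] [22,10] [14,6,12] [32] [18,24] [16] [27] [36].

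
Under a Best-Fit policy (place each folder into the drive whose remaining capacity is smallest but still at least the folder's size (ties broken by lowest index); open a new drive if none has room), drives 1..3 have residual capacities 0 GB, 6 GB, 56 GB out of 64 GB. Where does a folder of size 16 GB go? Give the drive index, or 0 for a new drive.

3

Drives with room: drive 3 (56 GB).
Tightest fit is drive 3 with 56 GB free.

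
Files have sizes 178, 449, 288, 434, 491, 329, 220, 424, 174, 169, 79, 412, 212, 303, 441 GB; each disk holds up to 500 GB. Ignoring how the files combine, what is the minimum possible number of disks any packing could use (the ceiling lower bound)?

Total size = 178 + 449 + 288 + 434 + 491 + 329 + 220 + 424 + 174 + 169 + 79 + 412 + 212 + 303 + 441 = 4603 GB.
⌈4603 / 500⌉ = 10.

10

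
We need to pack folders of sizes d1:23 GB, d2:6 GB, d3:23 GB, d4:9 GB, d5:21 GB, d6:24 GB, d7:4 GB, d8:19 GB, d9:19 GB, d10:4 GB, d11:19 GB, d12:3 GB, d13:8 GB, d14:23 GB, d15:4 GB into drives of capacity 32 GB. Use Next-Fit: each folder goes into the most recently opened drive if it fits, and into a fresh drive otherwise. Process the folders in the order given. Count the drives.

drive 1: place d1 (23 GB), 9 GB left
drive 1: place d2 (6 GB), 3 GB left
drive 2: place d3 (23 GB), 9 GB left
drive 2: place d4 (9 GB), 0 GB left
drive 3: place d5 (21 GB), 11 GB left
drive 4: place d6 (24 GB), 8 GB left
drive 4: place d7 (4 GB), 4 GB left
drive 5: place d8 (19 GB), 13 GB left
drive 6: place d9 (19 GB), 13 GB left
drive 6: place d10 (4 GB), 9 GB left
drive 7: place d11 (19 GB), 13 GB left
drive 7: place d12 (3 GB), 10 GB left
drive 7: place d13 (8 GB), 2 GB left
drive 8: place d14 (23 GB), 9 GB left
drive 8: place d15 (4 GB), 5 GB left
Final drives: [23,6] [23,9] [21] [24,4] [19] [19,4] [19,3,8] [23,4].

8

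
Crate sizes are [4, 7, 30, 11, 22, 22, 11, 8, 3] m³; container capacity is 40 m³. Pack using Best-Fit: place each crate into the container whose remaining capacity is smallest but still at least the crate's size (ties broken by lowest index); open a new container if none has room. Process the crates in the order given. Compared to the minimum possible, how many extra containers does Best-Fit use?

1

Best-Fit: [4,7,11,11,3] [30,8] [22] [22] → 4 containers.
Total size 118 m³; any packing needs at least ⌈118/40⌉ = 3 containers.
An optimal packing achieves that bound: [30,8] [22,11,7] [22,11,4,3] → 3 containers.
Excess: 4 − 3 = 1.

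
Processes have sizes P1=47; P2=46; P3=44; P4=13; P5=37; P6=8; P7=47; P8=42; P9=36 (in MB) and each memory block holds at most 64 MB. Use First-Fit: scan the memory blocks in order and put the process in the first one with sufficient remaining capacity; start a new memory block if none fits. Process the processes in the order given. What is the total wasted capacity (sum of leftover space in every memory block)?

P1 (47 MB) → memory block 1 (remaining 17 MB)
P2 (46 MB) → memory block 2 (remaining 18 MB)
P3 (44 MB) → memory block 3 (remaining 20 MB)
P4 (13 MB) → memory block 1 (remaining 4 MB)
P5 (37 MB) → memory block 4 (remaining 27 MB)
P6 (8 MB) → memory block 2 (remaining 10 MB)
P7 (47 MB) → memory block 5 (remaining 17 MB)
P8 (42 MB) → memory block 6 (remaining 22 MB)
P9 (36 MB) → memory block 7 (remaining 28 MB)
7 memory blocks × 64 MB = 448 MB; used 320 MB; unused 128 MB.

128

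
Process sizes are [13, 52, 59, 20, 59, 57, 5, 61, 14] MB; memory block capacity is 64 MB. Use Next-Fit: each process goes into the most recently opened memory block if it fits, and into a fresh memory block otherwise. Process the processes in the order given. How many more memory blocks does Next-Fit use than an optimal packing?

Next-Fit: [13] [52] [59] [20] [59] [57,5] [61] [14] → 8 memory blocks.
Total size 340 MB; any packing needs at least ⌈340/64⌉ = 6 memory blocks.
An optimal packing achieves that bound: [61] [59,5] [59] [57] [52] [20,14,13] → 6 memory blocks.
Excess: 8 − 6 = 2.

2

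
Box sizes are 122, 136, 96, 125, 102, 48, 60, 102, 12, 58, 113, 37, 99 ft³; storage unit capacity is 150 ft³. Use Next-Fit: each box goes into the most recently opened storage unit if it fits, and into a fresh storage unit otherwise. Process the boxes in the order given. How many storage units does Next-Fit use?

122 ft³ → storage unit 1 (remaining 28 ft³)
136 ft³ → storage unit 2 (remaining 14 ft³)
96 ft³ → storage unit 3 (remaining 54 ft³)
125 ft³ → storage unit 4 (remaining 25 ft³)
102 ft³ → storage unit 5 (remaining 48 ft³)
48 ft³ → storage unit 5 (remaining 0 ft³)
60 ft³ → storage unit 6 (remaining 90 ft³)
102 ft³ → storage unit 7 (remaining 48 ft³)
12 ft³ → storage unit 7 (remaining 36 ft³)
58 ft³ → storage unit 8 (remaining 92 ft³)
113 ft³ → storage unit 9 (remaining 37 ft³)
37 ft³ → storage unit 9 (remaining 0 ft³)
99 ft³ → storage unit 10 (remaining 51 ft³)

10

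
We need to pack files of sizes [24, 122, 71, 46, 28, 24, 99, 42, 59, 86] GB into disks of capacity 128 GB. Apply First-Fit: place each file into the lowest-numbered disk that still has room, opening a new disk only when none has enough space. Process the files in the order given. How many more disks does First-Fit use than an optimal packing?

First-Fit: [24,71,28] [122] [46,24,42] [99] [59] [86] → 6 disks.
Total size 601 GB; any packing needs at least ⌈601/128⌉ = 5 disks.
An optimal packing achieves that bound: [122] [99,28] [86,42] [71,46] [59,24,24] → 5 disks.
Excess: 6 − 5 = 1.

1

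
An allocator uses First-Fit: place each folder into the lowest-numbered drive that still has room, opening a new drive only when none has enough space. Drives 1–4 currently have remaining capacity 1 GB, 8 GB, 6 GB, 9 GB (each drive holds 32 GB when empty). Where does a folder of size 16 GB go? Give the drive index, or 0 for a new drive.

0

No drive has ≥ 16 GB free, so a new drive is opened.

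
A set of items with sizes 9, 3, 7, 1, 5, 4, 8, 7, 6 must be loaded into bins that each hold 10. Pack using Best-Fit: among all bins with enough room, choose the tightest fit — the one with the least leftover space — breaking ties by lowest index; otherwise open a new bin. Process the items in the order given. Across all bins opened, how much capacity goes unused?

10

9 → bin 1 (remaining 1)
3 → bin 2 (remaining 7)
7 → bin 2 (remaining 0)
1 → bin 1 (remaining 0)
5 → bin 3 (remaining 5)
4 → bin 3 (remaining 1)
8 → bin 4 (remaining 2)
7 → bin 5 (remaining 3)
6 → bin 6 (remaining 4)
6 bins × 10 = 60; used 50; unused 10.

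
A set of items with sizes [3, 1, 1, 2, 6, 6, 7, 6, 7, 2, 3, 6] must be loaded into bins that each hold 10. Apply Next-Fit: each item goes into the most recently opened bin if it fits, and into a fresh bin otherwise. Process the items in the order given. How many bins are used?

bin 1: place 3, 7 left
bin 1: place 1, 6 left
bin 1: place 1, 5 left
bin 1: place 2, 3 left
bin 2: place 6, 4 left
bin 3: place 6, 4 left
bin 4: place 7, 3 left
bin 5: place 6, 4 left
bin 6: place 7, 3 left
bin 6: place 2, 1 left
bin 7: place 3, 7 left
bin 7: place 6, 1 left
Final bins: [3,1,1,2] [6] [6] [7] [6] [7,2] [3,6].

7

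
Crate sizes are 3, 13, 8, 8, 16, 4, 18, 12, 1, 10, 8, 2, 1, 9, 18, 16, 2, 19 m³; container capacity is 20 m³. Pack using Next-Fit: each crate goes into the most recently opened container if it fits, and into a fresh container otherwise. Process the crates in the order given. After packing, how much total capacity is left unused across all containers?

32

Put 3 m³ in container 1; 17 m³ remain.
Put 13 m³ in container 1; 4 m³ remain.
Put 8 m³ in container 2; 12 m³ remain.
Put 8 m³ in container 2; 4 m³ remain.
Put 16 m³ in container 3; 4 m³ remain.
Put 4 m³ in container 3; 0 m³ remain.
Put 18 m³ in container 4; 2 m³ remain.
Put 12 m³ in container 5; 8 m³ remain.
Put 1 m³ in container 5; 7 m³ remain.
Put 10 m³ in container 6; 10 m³ remain.
Put 8 m³ in container 6; 2 m³ remain.
Put 2 m³ in container 6; 0 m³ remain.
Put 1 m³ in container 7; 19 m³ remain.
Put 9 m³ in container 7; 10 m³ remain.
Put 18 m³ in container 8; 2 m³ remain.
Put 16 m³ in container 9; 4 m³ remain.
Put 2 m³ in container 9; 2 m³ remain.
Put 19 m³ in container 10; 1 m³ remain.
10 containers × 20 m³ = 200 m³; used 168 m³; unused 32 m³.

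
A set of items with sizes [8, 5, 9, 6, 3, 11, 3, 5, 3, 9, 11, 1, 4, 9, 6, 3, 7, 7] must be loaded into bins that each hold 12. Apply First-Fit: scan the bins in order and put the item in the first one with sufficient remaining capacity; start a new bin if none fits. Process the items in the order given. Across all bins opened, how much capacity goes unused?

8 → bin 1 (remaining 4)
5 → bin 2 (remaining 7)
9 → bin 3 (remaining 3)
6 → bin 2 (remaining 1)
3 → bin 1 (remaining 1)
11 → bin 4 (remaining 1)
3 → bin 3 (remaining 0)
5 → bin 5 (remaining 7)
3 → bin 5 (remaining 4)
9 → bin 6 (remaining 3)
11 → bin 7 (remaining 1)
1 → bin 1 (remaining 0)
4 → bin 5 (remaining 0)
9 → bin 8 (remaining 3)
6 → bin 9 (remaining 6)
3 → bin 6 (remaining 0)
7 → bin 10 (remaining 5)
7 → bin 11 (remaining 5)
11 bins × 12 = 132; used 110; unused 22.

22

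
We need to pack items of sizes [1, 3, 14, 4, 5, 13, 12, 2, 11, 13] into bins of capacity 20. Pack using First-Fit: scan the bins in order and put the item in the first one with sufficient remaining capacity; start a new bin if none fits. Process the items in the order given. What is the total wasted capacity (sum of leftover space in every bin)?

22

1 → bin 1 (remaining 19)
3 → bin 1 (remaining 16)
14 → bin 1 (remaining 2)
4 → bin 2 (remaining 16)
5 → bin 2 (remaining 11)
13 → bin 3 (remaining 7)
12 → bin 4 (remaining 8)
2 → bin 1 (remaining 0)
11 → bin 2 (remaining 0)
13 → bin 5 (remaining 7)
5 bins × 20 = 100; used 78; unused 22.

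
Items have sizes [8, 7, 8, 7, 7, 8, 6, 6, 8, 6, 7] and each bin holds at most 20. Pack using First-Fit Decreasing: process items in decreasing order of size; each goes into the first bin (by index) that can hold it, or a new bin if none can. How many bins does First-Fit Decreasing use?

5

Sorted descending: 8, 8, 8, 8, 7, 7, 7, 7, 6, 6, 6.
Put 8 in bin 1; 12 remain.
Put 8 in bin 1; 4 remain.
Put 8 in bin 2; 12 remain.
Put 8 in bin 2; 4 remain.
Put 7 in bin 3; 13 remain.
Put 7 in bin 3; 6 remain.
Put 7 in bin 4; 13 remain.
Put 7 in bin 4; 6 remain.
Put 6 in bin 3; 0 remain.
Put 6 in bin 4; 0 remain.
Put 6 in bin 5; 14 remain.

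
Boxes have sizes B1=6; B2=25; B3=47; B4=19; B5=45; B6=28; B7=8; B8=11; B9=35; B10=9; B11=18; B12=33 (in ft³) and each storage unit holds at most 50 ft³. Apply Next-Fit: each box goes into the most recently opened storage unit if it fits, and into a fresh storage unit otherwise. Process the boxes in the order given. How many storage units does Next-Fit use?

8 storage units

B1 (6 ft³) → storage unit 1 (remaining 44 ft³)
B2 (25 ft³) → storage unit 1 (remaining 19 ft³)
B3 (47 ft³) → storage unit 2 (remaining 3 ft³)
B4 (19 ft³) → storage unit 3 (remaining 31 ft³)
B5 (45 ft³) → storage unit 4 (remaining 5 ft³)
B6 (28 ft³) → storage unit 5 (remaining 22 ft³)
B7 (8 ft³) → storage unit 5 (remaining 14 ft³)
B8 (11 ft³) → storage unit 5 (remaining 3 ft³)
B9 (35 ft³) → storage unit 6 (remaining 15 ft³)
B10 (9 ft³) → storage unit 6 (remaining 6 ft³)
B11 (18 ft³) → storage unit 7 (remaining 32 ft³)
B12 (33 ft³) → storage unit 8 (remaining 17 ft³)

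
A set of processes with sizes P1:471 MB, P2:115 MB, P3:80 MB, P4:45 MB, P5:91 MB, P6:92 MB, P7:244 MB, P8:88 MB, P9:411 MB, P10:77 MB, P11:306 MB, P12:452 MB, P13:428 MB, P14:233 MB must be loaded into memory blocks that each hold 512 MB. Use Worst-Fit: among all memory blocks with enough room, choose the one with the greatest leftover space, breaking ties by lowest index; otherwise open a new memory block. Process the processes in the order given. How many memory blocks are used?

8

Put P1 (471 MB) in memory block 1; 41 MB remain.
Put P2 (115 MB) in memory block 2; 397 MB remain.
Put P3 (80 MB) in memory block 2; 317 MB remain.
Put P4 (45 MB) in memory block 2; 272 MB remain.
Put P5 (91 MB) in memory block 2; 181 MB remain.
Put P6 (92 MB) in memory block 2; 89 MB remain.
Put P7 (244 MB) in memory block 3; 268 MB remain.
Put P8 (88 MB) in memory block 3; 180 MB remain.
Put P9 (411 MB) in memory block 4; 101 MB remain.
Put P10 (77 MB) in memory block 3; 103 MB remain.
Put P11 (306 MB) in memory block 5; 206 MB remain.
Put P12 (452 MB) in memory block 6; 60 MB remain.
Put P13 (428 MB) in memory block 7; 84 MB remain.
Put P14 (233 MB) in memory block 8; 279 MB remain.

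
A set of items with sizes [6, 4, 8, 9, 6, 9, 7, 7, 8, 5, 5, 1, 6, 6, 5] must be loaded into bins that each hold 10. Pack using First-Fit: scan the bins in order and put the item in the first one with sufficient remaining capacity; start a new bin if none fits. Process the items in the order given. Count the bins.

Put 6 in bin 1; 4 remain.
Put 4 in bin 1; 0 remain.
Put 8 in bin 2; 2 remain.
Put 9 in bin 3; 1 remain.
Put 6 in bin 4; 4 remain.
Put 9 in bin 5; 1 remain.
Put 7 in bin 6; 3 remain.
Put 7 in bin 7; 3 remain.
Put 8 in bin 8; 2 remain.
Put 5 in bin 9; 5 remain.
Put 5 in bin 9; 0 remain.
Put 1 in bin 2; 1 remain.
Put 6 in bin 10; 4 remain.
Put 6 in bin 11; 4 remain.
Put 5 in bin 12; 5 remain.
Final bins: [6,4] [8,1] [9] [6] [9] [7] [7] [8] [5,5] [6] [6] [5].

12 bins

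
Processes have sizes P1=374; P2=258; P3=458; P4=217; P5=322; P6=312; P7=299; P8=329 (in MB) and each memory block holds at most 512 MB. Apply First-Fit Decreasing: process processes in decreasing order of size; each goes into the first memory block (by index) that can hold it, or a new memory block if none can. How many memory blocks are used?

7 memory blocks

Sorted descending: 458, 374, 329, 322, 312, 299, 258, 217.
Put 458 MB in memory block 1; 54 MB remain.
Put 374 MB in memory block 2; 138 MB remain.
Put 329 MB in memory block 3; 183 MB remain.
Put 322 MB in memory block 4; 190 MB remain.
Put 312 MB in memory block 5; 200 MB remain.
Put 299 MB in memory block 6; 213 MB remain.
Put 258 MB in memory block 7; 254 MB remain.
Put 217 MB in memory block 7; 37 MB remain.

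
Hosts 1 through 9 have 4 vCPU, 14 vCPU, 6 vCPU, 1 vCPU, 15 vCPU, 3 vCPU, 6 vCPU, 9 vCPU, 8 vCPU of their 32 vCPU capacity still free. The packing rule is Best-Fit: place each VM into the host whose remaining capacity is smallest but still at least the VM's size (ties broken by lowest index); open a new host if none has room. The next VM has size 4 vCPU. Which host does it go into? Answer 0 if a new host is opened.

Hosts with room: host 1 (4 vCPU), host 2 (14 vCPU), host 3 (6 vCPU), host 5 (15 vCPU), host 7 (6 vCPU), host 8 (9 vCPU), host 9 (8 vCPU).
Tightest fit is host 1 with 4 vCPU free.

1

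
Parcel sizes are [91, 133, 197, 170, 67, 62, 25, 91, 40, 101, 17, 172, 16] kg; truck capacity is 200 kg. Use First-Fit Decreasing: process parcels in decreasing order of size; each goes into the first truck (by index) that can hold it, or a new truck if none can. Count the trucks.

Sorted descending: 197, 172, 170, 133, 101, 91, 91, 67, 62, 40, 25, 17, 16.
197 kg → truck 1 (remaining 3 kg)
172 kg → truck 2 (remaining 28 kg)
170 kg → truck 3 (remaining 30 kg)
133 kg → truck 4 (remaining 67 kg)
101 kg → truck 5 (remaining 99 kg)
91 kg → truck 5 (remaining 8 kg)
91 kg → truck 6 (remaining 109 kg)
67 kg → truck 4 (remaining 0 kg)
62 kg → truck 6 (remaining 47 kg)
40 kg → truck 6 (remaining 7 kg)
25 kg → truck 2 (remaining 3 kg)
17 kg → truck 3 (remaining 13 kg)
16 kg → truck 7 (remaining 184 kg)
Final trucks: [197] [172,25] [170,17] [133,67] [101,91] [91,62,40] [16].

7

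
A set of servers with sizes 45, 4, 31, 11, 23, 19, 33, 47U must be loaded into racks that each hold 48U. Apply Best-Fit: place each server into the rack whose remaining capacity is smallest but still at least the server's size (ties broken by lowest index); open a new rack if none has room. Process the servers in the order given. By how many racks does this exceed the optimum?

Best-Fit: [45] [4,31,11] [23,19] [33] [47] → 5 racks.
Total size 213U; any packing needs at least ⌈213/48⌉ = 5 racks.
So 5 is already optimal.

0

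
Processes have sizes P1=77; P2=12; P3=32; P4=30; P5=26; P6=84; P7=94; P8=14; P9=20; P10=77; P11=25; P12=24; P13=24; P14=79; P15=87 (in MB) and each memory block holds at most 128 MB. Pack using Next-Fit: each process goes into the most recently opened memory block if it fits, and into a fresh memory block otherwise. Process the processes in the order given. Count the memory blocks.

memory block 1: place P1 (77 MB), 51 MB left
memory block 1: place P2 (12 MB), 39 MB left
memory block 1: place P3 (32 MB), 7 MB left
memory block 2: place P4 (30 MB), 98 MB left
memory block 2: place P5 (26 MB), 72 MB left
memory block 3: place P6 (84 MB), 44 MB left
memory block 4: place P7 (94 MB), 34 MB left
memory block 4: place P8 (14 MB), 20 MB left
memory block 4: place P9 (20 MB), 0 MB left
memory block 5: place P10 (77 MB), 51 MB left
memory block 5: place P11 (25 MB), 26 MB left
memory block 5: place P12 (24 MB), 2 MB left
memory block 6: place P13 (24 MB), 104 MB left
memory block 6: place P14 (79 MB), 25 MB left
memory block 7: place P15 (87 MB), 41 MB left

7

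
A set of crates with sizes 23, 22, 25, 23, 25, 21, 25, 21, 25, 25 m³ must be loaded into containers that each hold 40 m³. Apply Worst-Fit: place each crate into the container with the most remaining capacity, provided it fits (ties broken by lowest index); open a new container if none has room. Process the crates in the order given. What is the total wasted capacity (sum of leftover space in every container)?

165

23 m³ → container 1 (remaining 17 m³)
22 m³ → container 2 (remaining 18 m³)
25 m³ → container 3 (remaining 15 m³)
23 m³ → container 4 (remaining 17 m³)
25 m³ → container 5 (remaining 15 m³)
21 m³ → container 6 (remaining 19 m³)
25 m³ → container 7 (remaining 15 m³)
21 m³ → container 8 (remaining 19 m³)
25 m³ → container 9 (remaining 15 m³)
25 m³ → container 10 (remaining 15 m³)
10 containers × 40 m³ = 400 m³; used 235 m³; unused 165 m³.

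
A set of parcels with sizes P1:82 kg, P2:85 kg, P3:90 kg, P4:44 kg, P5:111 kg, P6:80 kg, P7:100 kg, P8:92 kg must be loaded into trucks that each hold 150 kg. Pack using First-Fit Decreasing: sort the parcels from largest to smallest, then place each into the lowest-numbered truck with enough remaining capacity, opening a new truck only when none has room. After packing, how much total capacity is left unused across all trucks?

366

Sorted descending: 111, 100, 92, 90, 85, 82, 80, 44.
Put 111 kg in truck 1; 39 kg remain.
Put 100 kg in truck 2; 50 kg remain.
Put 92 kg in truck 3; 58 kg remain.
Put 90 kg in truck 4; 60 kg remain.
Put 85 kg in truck 5; 65 kg remain.
Put 82 kg in truck 6; 68 kg remain.
Put 80 kg in truck 7; 70 kg remain.
Put 44 kg in truck 2; 6 kg remain.
7 trucks × 150 kg = 1050 kg; used 684 kg; unused 366 kg.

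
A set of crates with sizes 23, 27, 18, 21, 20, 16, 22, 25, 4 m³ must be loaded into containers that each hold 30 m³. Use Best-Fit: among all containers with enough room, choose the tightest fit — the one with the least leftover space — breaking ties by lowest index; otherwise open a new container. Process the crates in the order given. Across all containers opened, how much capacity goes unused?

container 1: place 23 m³, 7 m³ left
container 2: place 27 m³, 3 m³ left
container 3: place 18 m³, 12 m³ left
container 4: place 21 m³, 9 m³ left
container 5: place 20 m³, 10 m³ left
container 6: place 16 m³, 14 m³ left
container 7: place 22 m³, 8 m³ left
container 8: place 25 m³, 5 m³ left
container 8: place 4 m³, 1 m³ left
8 containers × 30 m³ = 240 m³; used 176 m³; unused 64 m³.

64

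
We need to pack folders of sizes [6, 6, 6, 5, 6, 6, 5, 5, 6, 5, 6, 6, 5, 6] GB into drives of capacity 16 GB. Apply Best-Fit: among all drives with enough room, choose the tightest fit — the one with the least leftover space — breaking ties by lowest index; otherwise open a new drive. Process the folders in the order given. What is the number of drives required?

Put 6 GB in drive 1; 10 GB remain.
Put 6 GB in drive 1; 4 GB remain.
Put 6 GB in drive 2; 10 GB remain.
Put 5 GB in drive 2; 5 GB remain.
Put 6 GB in drive 3; 10 GB remain.
Put 6 GB in drive 3; 4 GB remain.
Put 5 GB in drive 2; 0 GB remain.
Put 5 GB in drive 4; 11 GB remain.
Put 6 GB in drive 4; 5 GB remain.
Put 5 GB in drive 4; 0 GB remain.
Put 6 GB in drive 5; 10 GB remain.
Put 6 GB in drive 5; 4 GB remain.
Put 5 GB in drive 6; 11 GB remain.
Put 6 GB in drive 6; 5 GB remain.

6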